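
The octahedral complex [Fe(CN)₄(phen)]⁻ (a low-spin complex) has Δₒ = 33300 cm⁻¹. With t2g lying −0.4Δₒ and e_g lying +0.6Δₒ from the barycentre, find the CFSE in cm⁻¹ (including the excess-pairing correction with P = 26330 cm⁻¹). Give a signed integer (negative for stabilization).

-13940

Ligand charges: 4×(-1) from CN⁻ and 1×(+0) from phen sum to -4; with overall charge -1, Fe is +3.
Fe³⁺: group 8, so d-count = 8 − 3 = 5.
The d⁵ electrons fill as t2g^5 e_g^0.
CFSE(orbital) = 5×(-0.4Δₒ) + 0×(0.6Δₒ) = -2.0Δₒ; with Δₒ = 33300 cm⁻¹ that is -66600 cm⁻¹.
Relative to high-spin t2g^3 e_g^2 (0 paired), the low-spin configuration has 2 additional pairs, contributing +2 × 26330 = +52660 cm⁻¹.
Overall CFSE = -66600 + 52660 = -13940 cm⁻¹.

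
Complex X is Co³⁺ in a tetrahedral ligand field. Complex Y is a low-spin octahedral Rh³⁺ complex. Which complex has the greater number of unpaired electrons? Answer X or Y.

X

X: Co is in group 9, so Co³⁺ is d⁶ (9 − 3 = 6); Tetrahedral fields are weak (Δₜ ≈ 4/9 Δₒ), so electrons fill high-spin; e³ t₂³ → 4 unpaired.
Y: Rh sits in group 9; removing 3 electrons leaves Rh³⁺ with 9 − 3 = 6 d electrons; t₂g⁶ eg⁰ → 0 unpaired.
So X has more unpaired electrons.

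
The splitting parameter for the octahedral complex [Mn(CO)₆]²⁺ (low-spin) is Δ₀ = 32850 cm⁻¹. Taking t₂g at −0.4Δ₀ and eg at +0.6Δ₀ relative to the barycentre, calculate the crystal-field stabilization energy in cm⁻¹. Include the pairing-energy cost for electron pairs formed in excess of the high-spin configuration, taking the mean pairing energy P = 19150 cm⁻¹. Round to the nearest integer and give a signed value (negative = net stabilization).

CO is neutral, so the +2 overall charge sits on Mn: oxidation state +2.
Group 7 minus oxidation state +2 gives a d⁵ configuration for Mn²⁺.
Electron filling gives t₂g⁵ eg⁰.
The orbital stabilization is -2.0Δ₀ = -2.0 × 32850 = -65700 cm⁻¹.
High-spin d⁵ would be t₂g³ eg² with 0 pairs; low-spin has 2, so 2 excess pairs cost +2P = +38300 cm⁻¹.
Overall CFSE = -65700 + 38300 = -27400 cm⁻¹.

-27400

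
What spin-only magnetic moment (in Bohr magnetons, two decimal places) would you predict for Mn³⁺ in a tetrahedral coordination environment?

4.90 Bohr magnetons

Mn is in group 7, so Mn³⁺ is d⁴ (7 − 3 = 4).
Tetrahedral splitting is small, so the complex is high-spin.
Configuration: e² t₂² → 4 unpaired electrons.
μ(spin-only) = √[4(4+2)] = √24 ≈ 4.90 Bohr magnetons.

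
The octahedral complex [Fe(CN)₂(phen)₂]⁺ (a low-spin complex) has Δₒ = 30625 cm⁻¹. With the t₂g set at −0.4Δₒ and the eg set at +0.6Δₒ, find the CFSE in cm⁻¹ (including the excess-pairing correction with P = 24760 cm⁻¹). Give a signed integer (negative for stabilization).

Ligand charges: 2×(-1) from CN⁻ and 2×(+0) from phen sum to -2; with overall charge +1, Fe is +3.
Fe sits in group 8; removing 3 electrons leaves Fe³⁺ with 8 − 3 = 5 d electrons.
The d⁵ electrons fill as t₂g⁵ eg⁰.
Orbital CFSE = 5(-0.4) + 0(0.6) = -2.0Δₒ = -2.0 × 30625 = -61250 cm⁻¹.
Pairing penalty: 2 pairs vs 0 in the high-spin reference → 2 extra × P = 49520 cm⁻¹.
Net CFSE = -61250 + 49520 = -11730 cm⁻¹.

-11730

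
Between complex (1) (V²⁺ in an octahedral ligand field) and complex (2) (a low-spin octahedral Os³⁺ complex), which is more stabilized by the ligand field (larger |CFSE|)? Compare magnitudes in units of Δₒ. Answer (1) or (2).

(1): Group 5 minus oxidation state +2 gives a d³ configuration for V²⁺; t₂g³ eg⁰, CFSE = -1.2Δₒ.
(2): Group 8 minus oxidation state +3 gives a d⁵ configuration for Os³⁺; t2g^5 e_g^0, CFSE = -2.0Δₒ.
So (2) has the larger |CFSE|.

(2)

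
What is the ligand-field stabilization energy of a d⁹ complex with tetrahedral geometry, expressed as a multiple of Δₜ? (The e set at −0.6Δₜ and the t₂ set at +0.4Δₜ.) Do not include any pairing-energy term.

Tetrahedral fields are weak (Δₜ ≈ 4/9 Δₒ), so electrons fill high-spin.
Configuration: e⁴ t₂⁵.
CFSE = 4(-0.6Δₜ) + 5(0.4Δₜ) = -2.4Δₜ + 2.0Δₜ = -0.4Δₜ.

-0.4 Δₜ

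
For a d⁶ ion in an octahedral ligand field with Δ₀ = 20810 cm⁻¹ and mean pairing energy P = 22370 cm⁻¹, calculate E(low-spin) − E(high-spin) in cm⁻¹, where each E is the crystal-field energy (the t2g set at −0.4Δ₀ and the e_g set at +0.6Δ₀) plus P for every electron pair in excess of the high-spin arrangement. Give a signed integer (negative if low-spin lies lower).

High-spin d⁶ fills as t2g^4 e_g^2 with CFSE 4(−0.4) + 2(+0.6) = -0.4Δ₀ = -8324 cm⁻¹.
Low-spin t2g^6 e_g^0 gives -2.4Δ₀ = -49944 cm⁻¹, but forming 2 extra pairs costs 2P = 44740 cm⁻¹, so E(LS) = -49944 + 44740 = -5204 cm⁻¹.
E(LS) − E(HS) = -5204 − (-8324) = 3120 cm⁻¹.

3120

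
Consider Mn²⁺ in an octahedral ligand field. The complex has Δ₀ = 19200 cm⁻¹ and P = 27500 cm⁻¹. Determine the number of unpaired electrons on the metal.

Mn is in group 7, so Mn²⁺ is d⁵ (7 − 2 = 5).
Δ₀ < P, so pairing is avoided: the ground state is high-spin.
That gives t2g^3 e_g^2.
Unpaired electrons: 5.

5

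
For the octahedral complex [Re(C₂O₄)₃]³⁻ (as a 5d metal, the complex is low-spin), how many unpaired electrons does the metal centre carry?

Each C₂O₄²⁻ contributes -2; 3 × (-2) = -6. With overall charge -3, Re is in the +3 oxidation state.
Re³⁺: group 7, so d-count = 7 − 3 = 4.
Configuration: t₂g⁴ eg⁰, giving 2 unpaired electrons.

2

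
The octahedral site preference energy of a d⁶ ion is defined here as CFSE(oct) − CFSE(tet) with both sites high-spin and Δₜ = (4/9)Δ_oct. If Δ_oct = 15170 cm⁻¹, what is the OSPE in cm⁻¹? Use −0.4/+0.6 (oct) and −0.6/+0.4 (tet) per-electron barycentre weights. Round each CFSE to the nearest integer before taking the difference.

-2023

Octahedral high-spin t2g^4 e_g^2: CFSE = -0.4 × 15170 = -6068 cm⁻¹.
Tetrahedral e^3 t2^3 gives -0.6Δₜ = -0.6 × (4/9) × 15170 = -4045 cm⁻¹.
OSPE = -6068 − (-4045) = -2023 cm⁻¹.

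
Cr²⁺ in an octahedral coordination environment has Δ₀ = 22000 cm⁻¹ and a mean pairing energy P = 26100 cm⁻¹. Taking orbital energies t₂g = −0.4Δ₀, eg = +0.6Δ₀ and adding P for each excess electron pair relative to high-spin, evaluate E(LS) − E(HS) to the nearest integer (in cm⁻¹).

4100

Cr²⁺: group 6, so d-count = 6 − 2 = 4.
In the high-spin limit (t₂g³ eg¹) the orbital term is -0.6Δ₀ = -13200 cm⁻¹, with no excess pairing.
For low-spin the configuration is t₂g⁴ eg⁰: orbital energy -1.6 × 22000 = -35200 cm⁻¹, and 1 additional pair relative to high-spin adds 26100 cm⁻¹, giving -9100 cm⁻¹.
The difference is -9100 − (-13200) = 4100 cm⁻¹, so high-spin lies lower.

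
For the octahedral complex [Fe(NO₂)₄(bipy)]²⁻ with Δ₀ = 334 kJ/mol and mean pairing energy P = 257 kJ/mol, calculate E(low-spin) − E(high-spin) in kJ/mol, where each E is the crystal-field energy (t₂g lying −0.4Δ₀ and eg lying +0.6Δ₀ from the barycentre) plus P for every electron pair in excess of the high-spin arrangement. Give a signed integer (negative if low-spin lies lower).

Ligand charges: 4×(-1) from NO₂⁻ and 1×(+0) from bipy sum to -4; with overall charge -2, Fe is +2.
Group 8 minus oxidation state +2 gives a d⁶ configuration for Fe²⁺.
High-spin: t₂g⁴ eg², CFSE = -0.4Δ₀ = -134 kJ/mol.
For low-spin the configuration is t₂g⁶ eg⁰: orbital energy -2.4 × 334 = -802 kJ/mol, and 2 additional pairs relative to high-spin add 514 kJ/mol, giving -288 kJ/mol.
E(LS) − E(HS) = -288 − (-134) = -154 kJ/mol.

-154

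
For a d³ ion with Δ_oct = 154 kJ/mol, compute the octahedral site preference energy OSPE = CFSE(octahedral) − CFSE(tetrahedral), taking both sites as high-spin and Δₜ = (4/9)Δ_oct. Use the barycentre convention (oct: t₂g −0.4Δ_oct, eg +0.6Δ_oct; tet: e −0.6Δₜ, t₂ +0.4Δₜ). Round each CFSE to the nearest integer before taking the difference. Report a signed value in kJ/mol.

Octahedral (high-spin): t₂g³ eg⁰, CFSE = 3(−0.4) + 0(+0.6) = -1.2Δ_oct = -1.2 × 154 = -185 kJ/mol.
Tetrahedral e² t₂¹ gives -0.8Δₜ = -0.8 × (4/9) × 154 = -55 kJ/mol.
Subtracting, OSPE = -185 − (-55) = -130 kJ/mol.

-130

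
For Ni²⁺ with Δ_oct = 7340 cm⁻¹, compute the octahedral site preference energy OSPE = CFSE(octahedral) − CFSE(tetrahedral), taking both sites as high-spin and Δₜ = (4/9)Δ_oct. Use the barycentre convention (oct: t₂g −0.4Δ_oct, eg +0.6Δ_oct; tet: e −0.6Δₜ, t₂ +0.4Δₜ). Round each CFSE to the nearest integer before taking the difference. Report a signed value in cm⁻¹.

Ni²⁺: group 10, so d-count = 10 − 2 = 8.
Octahedral (high-spin): t₂g⁶ eg², CFSE = 6(−0.4) + 2(+0.6) = -1.2Δ_oct = -1.2 × 7340 = -8808 cm⁻¹.
Tetrahedral: e⁴ t₂⁴, CFSE = 4(−0.6) + 4(+0.4) = -0.8Δₜ = -0.8 × (4/9) × 7340 = -2610 cm⁻¹.
OSPE = -8808 − (-2610) = -6198 cm⁻¹.

-6198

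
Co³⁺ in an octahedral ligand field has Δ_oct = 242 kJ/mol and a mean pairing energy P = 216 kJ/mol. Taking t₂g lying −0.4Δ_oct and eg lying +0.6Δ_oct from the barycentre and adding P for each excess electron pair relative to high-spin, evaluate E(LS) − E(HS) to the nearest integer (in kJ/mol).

Group 9 minus oxidation state +3 gives a d⁶ configuration for Co³⁺.
High-spin d⁶ fills as t₂g⁴ eg² with CFSE 4(−0.4) + 2(+0.6) = -0.4Δ_oct = -97 kJ/mol.
For low-spin the configuration is t₂g⁶ eg⁰: orbital energy -2.4 × 242 = -581 kJ/mol, and 2 additional pairs relative to high-spin add 432 kJ/mol, giving -149 kJ/mol.
E(LS) − E(HS) = -149 − (-97) = -52 kJ/mol.

-52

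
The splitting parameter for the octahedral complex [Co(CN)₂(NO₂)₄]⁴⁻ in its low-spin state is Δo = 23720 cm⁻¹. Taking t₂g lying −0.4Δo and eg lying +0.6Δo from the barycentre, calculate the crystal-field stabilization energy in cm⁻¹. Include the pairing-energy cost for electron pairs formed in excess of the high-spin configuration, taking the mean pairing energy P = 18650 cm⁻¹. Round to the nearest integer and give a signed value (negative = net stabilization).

-24046

Ligand charges: 2×(-1) from CN⁻ and 4×(-1) from NO₂⁻ sum to -6; with overall charge -4, Co is +2.
Group 9 minus oxidation state +2 gives a d⁷ configuration for Co²⁺.
Configuration: t₂g⁶ eg¹.
CFSE(orbital) = 6×(-0.4Δo) + 1×(0.6Δo) = -1.8Δo; with Δo = 23720 cm⁻¹ that is -42696 cm⁻¹.
High-spin d⁷ would be t₂g⁵ eg² with 2 pairs; low-spin has 3, so 1 excess pair costs +1P = +18650 cm⁻¹.
Overall CFSE = -42696 + 18650 = -24046 cm⁻¹.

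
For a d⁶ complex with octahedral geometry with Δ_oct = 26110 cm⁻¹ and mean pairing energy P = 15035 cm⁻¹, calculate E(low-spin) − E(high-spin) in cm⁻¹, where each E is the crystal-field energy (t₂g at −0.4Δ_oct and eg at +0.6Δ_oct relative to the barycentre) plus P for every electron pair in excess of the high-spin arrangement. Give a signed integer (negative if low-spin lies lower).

-22150

High-spin d⁶ fills as t₂g⁴ eg² with CFSE 4(−0.4) + 2(+0.6) = -0.4Δ_oct = -10444 cm⁻¹.
Low-spin t₂g⁶ eg⁰ gives -2.4Δ_oct = -62664 cm⁻¹, but forming 2 extra pairs costs 2P = 30070 cm⁻¹, so E(LS) = -62664 + 30070 = -32594 cm⁻¹.
The difference is -32594 − (-10444) = -22150 cm⁻¹, so low-spin lies lower.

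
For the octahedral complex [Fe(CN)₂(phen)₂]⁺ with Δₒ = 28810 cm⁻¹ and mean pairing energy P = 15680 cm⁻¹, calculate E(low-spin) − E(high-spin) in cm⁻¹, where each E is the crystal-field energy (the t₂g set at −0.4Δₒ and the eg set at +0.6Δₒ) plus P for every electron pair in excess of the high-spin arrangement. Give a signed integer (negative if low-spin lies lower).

-26260

Ligand charges: 2×(-1) from CN⁻ and 2×(+0) from phen sum to -2; with overall charge +1, Fe is +3.
Group 8 minus oxidation state +3 gives a d⁵ configuration for Fe³⁺.
High-spin d⁵ fills as t₂g³ eg² with CFSE 3(−0.4) + 2(+0.6) = 0.0Δₒ = 0 cm⁻¹.
Low-spin: t₂g⁵ eg⁰, orbital CFSE = -2.0Δₒ = -57620 cm⁻¹; plus 2 excess pairs × P = +31360 cm⁻¹; total -26260 cm⁻¹.
E(LS) − E(HS) = -26260 − (0) = -26260 cm⁻¹.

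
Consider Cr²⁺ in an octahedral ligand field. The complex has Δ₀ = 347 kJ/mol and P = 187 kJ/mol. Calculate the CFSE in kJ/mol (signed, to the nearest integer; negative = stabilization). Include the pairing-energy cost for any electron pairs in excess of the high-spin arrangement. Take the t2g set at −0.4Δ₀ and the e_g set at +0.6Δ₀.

Cr²⁺: group 6, so d-count = 6 − 2 = 4.
Since Δ₀ = 347 kJ/mol > P = 187 kJ/mol, the complex adopts the low-spin configuration.
Configuration: t2g^4 e_g^0.
Orbital CFSE = -1.6Δ₀ = -1.6 × 347 = -555 kJ/mol.
Excess pairs vs high-spin: 1 − 0 = 1; pairing cost = +187 kJ/mol.
Net CFSE = -555 + 187 = -368 kJ/mol.

-368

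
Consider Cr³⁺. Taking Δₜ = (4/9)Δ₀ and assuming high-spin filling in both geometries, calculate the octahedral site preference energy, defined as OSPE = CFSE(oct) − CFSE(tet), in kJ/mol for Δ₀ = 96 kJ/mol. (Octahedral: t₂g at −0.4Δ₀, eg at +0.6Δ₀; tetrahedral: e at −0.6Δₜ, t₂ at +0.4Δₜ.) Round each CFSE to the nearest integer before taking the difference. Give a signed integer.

Group 6 minus oxidation state +3 gives a d³ configuration for Cr³⁺.
Octahedral high-spin t2g^3 e_g^0: CFSE = -1.2 × 96 = -115 kJ/mol.
Tetrahedral: e^2 t2^1, CFSE = 2(−0.6) + 1(+0.4) = -0.8Δₜ = -0.8 × (4/9) × 96 = -34 kJ/mol.
OSPE = -115 − (-34) = -81 kJ/mol.

-81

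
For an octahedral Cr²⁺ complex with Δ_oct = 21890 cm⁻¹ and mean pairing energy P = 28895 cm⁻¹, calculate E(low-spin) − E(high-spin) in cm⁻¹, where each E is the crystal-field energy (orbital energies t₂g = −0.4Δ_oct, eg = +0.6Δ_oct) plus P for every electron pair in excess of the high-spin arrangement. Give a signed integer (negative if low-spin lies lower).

Cr²⁺: group 6, so d-count = 6 − 2 = 4.
High-spin: t₂g³ eg¹, CFSE = -0.6Δ_oct = -13134 cm⁻¹.
Low-spin: t₂g⁴ eg⁰, orbital CFSE = -1.6Δ_oct = -35024 cm⁻¹; plus 1 excess pair × P = +28895 cm⁻¹; total -6129 cm⁻¹.
E(LS) − E(HS) = -6129 − (-13134) = 7005 cm⁻¹.

7005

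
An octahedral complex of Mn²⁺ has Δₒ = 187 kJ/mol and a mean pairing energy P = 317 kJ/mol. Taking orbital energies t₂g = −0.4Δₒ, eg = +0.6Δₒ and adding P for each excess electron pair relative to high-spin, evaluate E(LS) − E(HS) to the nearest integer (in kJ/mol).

260

Mn²⁺: group 7, so d-count = 7 − 2 = 5.
High-spin d⁵ fills as t₂g³ eg² with CFSE 3(−0.4) + 2(+0.6) = 0.0Δₒ = 0 kJ/mol.
For low-spin the configuration is t₂g⁵ eg⁰: orbital energy -2.0 × 187 = -374 kJ/mol, and 2 additional pairs relative to high-spin add 634 kJ/mol, giving 260 kJ/mol.
The difference is 260 − (0) = 260 kJ/mol, so high-spin lies lower.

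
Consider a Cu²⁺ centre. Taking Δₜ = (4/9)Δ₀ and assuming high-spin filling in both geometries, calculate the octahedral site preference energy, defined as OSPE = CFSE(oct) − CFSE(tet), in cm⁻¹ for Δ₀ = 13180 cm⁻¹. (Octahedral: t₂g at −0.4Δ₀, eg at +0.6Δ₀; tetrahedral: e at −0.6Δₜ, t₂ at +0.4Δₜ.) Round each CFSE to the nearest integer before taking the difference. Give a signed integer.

Cu is in group 11, so Cu²⁺ is d⁹ (11 − 2 = 9).
In an octahedral site d⁹ (HS) is t₂g⁶ eg³, giving CFSE(oct) = -0.6Δ₀ = -7908 cm⁻¹.
Tetrahedral: e⁴ t₂⁵, CFSE = 4(−0.6) + 5(+0.4) = -0.4Δₜ = -0.4 × (4/9) × 13180 = -2343 cm⁻¹.
OSPE = -7908 − (-2343) = -5565 cm⁻¹.

-5565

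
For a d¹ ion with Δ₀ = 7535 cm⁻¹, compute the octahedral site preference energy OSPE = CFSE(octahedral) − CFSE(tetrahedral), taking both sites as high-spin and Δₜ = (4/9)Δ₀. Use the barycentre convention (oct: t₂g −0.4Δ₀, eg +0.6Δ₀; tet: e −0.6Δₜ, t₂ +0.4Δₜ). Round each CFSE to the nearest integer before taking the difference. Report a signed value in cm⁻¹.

-1005

Octahedral high-spin t2g^1 e_g^0: CFSE = -0.4 × 7535 = -3014 cm⁻¹.
Tetrahedral e^1 t2^0 gives -0.6Δₜ = -0.6 × (4/9) × 7535 = -2009 cm⁻¹.
Subtracting, OSPE = -3014 − (-2009) = -1005 cm⁻¹.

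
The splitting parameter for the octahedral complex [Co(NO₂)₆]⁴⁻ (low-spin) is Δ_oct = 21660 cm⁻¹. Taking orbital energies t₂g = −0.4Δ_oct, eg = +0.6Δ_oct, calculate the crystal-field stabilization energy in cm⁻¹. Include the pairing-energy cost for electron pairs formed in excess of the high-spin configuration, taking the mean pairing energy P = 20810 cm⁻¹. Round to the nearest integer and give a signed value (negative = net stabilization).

-18178

Each NO₂⁻ contributes -1; 6 × (-1) = -6. With overall charge -4, Co is in the +2 oxidation state.
Group 9 minus oxidation state +2 gives a d⁷ configuration for Co²⁺.
The d⁷ electrons fill as t₂g⁶ eg¹.
CFSE(orbital) = 6×(-0.4Δ_oct) + 1×(0.6Δ_oct) = -1.8Δ_oct; with Δ_oct = 21660 cm⁻¹ that is -38988 cm⁻¹.
Pairing penalty: 3 pairs vs 2 in the high-spin reference → 1 extra × P = 20810 cm⁻¹.
Overall CFSE = -38988 + 20810 = -18178 cm⁻¹.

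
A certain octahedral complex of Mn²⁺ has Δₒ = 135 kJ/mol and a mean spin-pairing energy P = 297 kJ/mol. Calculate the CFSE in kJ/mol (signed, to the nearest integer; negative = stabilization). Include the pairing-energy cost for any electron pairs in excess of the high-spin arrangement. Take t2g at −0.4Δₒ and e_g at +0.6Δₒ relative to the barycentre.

0

Mn is in group 7, so Mn²⁺ is d⁵ (7 − 2 = 5).
With Δₒ < P the complex is high-spin.
Configuration: t2g^3 e_g^2.
Orbital CFSE = 0.0Δₒ = 0.0 × 135 = 0 kJ/mol.
High-spin has no excess pairs, so no pairing correction applies.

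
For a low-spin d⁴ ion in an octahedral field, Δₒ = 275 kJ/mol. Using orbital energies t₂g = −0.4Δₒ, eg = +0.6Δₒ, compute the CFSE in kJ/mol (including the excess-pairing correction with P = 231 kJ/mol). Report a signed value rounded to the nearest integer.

-209

Configuration: t₂g⁴ eg⁰.
The orbital stabilization is -1.6Δₒ = -1.6 × 275 = -440 kJ/mol.
High-spin d⁴ would be t₂g³ eg¹ with 0 pairs; low-spin has 1, so 1 excess pair costs +1P = +231 kJ/mol.
Overall CFSE = -440 + 231 = -209 kJ/mol.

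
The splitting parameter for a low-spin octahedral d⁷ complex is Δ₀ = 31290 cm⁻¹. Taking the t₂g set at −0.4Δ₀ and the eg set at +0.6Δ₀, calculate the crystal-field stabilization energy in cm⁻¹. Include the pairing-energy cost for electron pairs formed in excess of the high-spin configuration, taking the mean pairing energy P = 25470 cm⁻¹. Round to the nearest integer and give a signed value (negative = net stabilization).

-30852

The d⁷ electrons fill as t₂g⁶ eg¹.
CFSE(orbital) = 6×(-0.4Δ₀) + 1×(0.6Δ₀) = -1.8Δ₀; with Δ₀ = 31290 cm⁻¹ that is -56322 cm⁻¹.
Pairing penalty: 3 pairs vs 2 in the high-spin reference → 1 extra × P = 25470 cm⁻¹.
Combining: -56322 + 25470 = -30852 cm⁻¹.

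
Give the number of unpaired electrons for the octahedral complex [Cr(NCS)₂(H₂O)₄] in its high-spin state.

4

Ligand charges: 2×(-1) from NCS⁻ and 4×(+0) from H₂O sum to -2; with overall charge +0, Cr is +2.
Cr is in group 6, so Cr²⁺ is d⁴ (6 − 2 = 4).
Configuration: t2g^3 e_g^1, giving 4 unpaired electrons.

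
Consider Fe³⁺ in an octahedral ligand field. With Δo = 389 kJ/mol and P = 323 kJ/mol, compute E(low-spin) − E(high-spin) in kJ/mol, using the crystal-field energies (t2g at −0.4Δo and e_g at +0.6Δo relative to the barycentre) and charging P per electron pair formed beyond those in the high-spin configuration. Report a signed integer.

-132

Fe is in group 8, so Fe³⁺ is d⁵ (8 − 3 = 5).
High-spin: t2g^3 e_g^2, CFSE = 0.0Δo = 0 kJ/mol.
For low-spin the configuration is t2g^5 e_g^0: orbital energy -2.0 × 389 = -778 kJ/mol, and 2 additional pairs relative to high-spin add 646 kJ/mol, giving -132 kJ/mol.
The difference is -132 − (0) = -132 kJ/mol, so low-spin lies lower.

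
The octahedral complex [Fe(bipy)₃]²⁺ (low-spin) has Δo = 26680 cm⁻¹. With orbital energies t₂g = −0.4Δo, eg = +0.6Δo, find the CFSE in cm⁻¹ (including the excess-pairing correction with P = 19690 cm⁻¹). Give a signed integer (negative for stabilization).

-24652

bipy is neutral, so the +2 overall charge sits on Fe: oxidation state +2.
Fe is in group 8, so Fe²⁺ is d⁶ (8 − 2 = 6).
Configuration: t₂g⁶ eg⁰.
The orbital stabilization is -2.4Δo = -2.4 × 26680 = -64032 cm⁻¹.
Pairing penalty: 3 pairs vs 1 in the high-spin reference → 2 extra × P = 39380 cm⁻¹.
Net CFSE = -64032 + 39380 = -24652 cm⁻¹.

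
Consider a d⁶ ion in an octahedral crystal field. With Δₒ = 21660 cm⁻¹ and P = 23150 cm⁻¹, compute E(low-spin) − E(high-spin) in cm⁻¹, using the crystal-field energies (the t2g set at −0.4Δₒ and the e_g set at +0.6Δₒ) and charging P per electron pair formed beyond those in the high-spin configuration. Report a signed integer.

2980

High-spin: t2g^4 e_g^2, CFSE = -0.4Δₒ = -8664 cm⁻¹.
For low-spin the configuration is t2g^6 e_g^0: orbital energy -2.4 × 21660 = -51984 cm⁻¹, and 2 additional pairs relative to high-spin add 46300 cm⁻¹, giving -5684 cm⁻¹.
E(LS) − E(HS) = -5684 − (-8664) = 2980 cm⁻¹.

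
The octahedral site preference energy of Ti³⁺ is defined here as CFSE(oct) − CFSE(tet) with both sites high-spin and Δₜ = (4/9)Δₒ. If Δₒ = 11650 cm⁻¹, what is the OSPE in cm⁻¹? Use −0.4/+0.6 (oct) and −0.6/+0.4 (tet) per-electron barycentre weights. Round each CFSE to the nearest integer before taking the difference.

-1553

Ti³⁺: group 4, so d-count = 4 − 3 = 1.
In an octahedral site d¹ (HS) is t₂g¹ eg⁰, giving CFSE(oct) = -0.4Δₒ = -4660 cm⁻¹.
In a tetrahedral site the filling is e¹ t₂⁰: CFSE(tet) = -0.6Δₜ = -0.6 × (4/9)(11650) = -3107 cm⁻¹.
OSPE = -4660 − (-3107) = -1553 cm⁻¹.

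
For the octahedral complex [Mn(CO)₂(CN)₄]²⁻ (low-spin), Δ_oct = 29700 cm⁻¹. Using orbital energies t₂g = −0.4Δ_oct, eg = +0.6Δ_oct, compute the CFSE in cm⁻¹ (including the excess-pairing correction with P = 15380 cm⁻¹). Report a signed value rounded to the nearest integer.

-28640

Ligand charges: 2×(+0) from CO and 4×(-1) from CN⁻ sum to -4; with overall charge -2, Mn is +2.
Mn sits in group 7; removing 2 electrons leaves Mn²⁺ with 7 − 2 = 5 d electrons.
The d⁵ electrons fill as t₂g⁵ eg⁰.
CFSE(orbital) = 5×(-0.4Δ_oct) + 0×(0.6Δ_oct) = -2.0Δ_oct; with Δ_oct = 29700 cm⁻¹ that is -59400 cm⁻¹.
Relative to high-spin t₂g³ eg² (0 paired), the low-spin configuration has 2 additional pairs, contributing +2 × 15380 = +30760 cm⁻¹.
Net CFSE = -59400 + 30760 = -28640 cm⁻¹.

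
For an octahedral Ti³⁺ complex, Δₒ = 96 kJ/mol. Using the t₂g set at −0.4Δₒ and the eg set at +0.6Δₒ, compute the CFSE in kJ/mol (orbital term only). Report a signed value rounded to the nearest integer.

Ti sits in group 4; removing 3 electrons leaves Ti³⁺ with 4 − 3 = 1 d electrons.
For octahedral d¹ the high- and low-spin configurations coincide.
Electron filling gives t₂g¹ eg⁰.
The orbital stabilization is -0.4Δₒ = -0.4 × 96 = -38 kJ/mol.

-38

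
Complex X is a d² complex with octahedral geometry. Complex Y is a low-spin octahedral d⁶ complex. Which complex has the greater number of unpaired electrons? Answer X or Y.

X: For octahedral d² the high- and low-spin configurations coincide; t2g^2 e_g^0 → 2 unpaired.
Y: t₂g⁶ eg⁰ → 0 unpaired.
So X has more unpaired electrons.

X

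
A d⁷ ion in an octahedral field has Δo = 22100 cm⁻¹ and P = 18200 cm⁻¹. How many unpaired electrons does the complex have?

1

Δo > P, so pairing is preferred: the ground state is low-spin.
Filling d⁷ accordingly: t2g^6 e_g^1.
Unpaired electrons: 1.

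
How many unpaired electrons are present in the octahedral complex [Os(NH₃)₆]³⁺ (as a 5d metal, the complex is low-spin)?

1

NH₃ is neutral, so the +3 overall charge sits on Os: oxidation state +3.
Os³⁺: group 8, so d-count = 8 − 3 = 5.
Configuration: t2g^5 e_g^0, giving 1 unpaired electron.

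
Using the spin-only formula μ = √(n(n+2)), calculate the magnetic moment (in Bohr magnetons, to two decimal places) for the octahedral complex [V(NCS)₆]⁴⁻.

Each NCS⁻ contributes -1; 6 × (-1) = -6. With overall charge -4, V is in the +2 oxidation state.
V is in group 5, so V²⁺ is d³ (5 − 2 = 3).
Configuration: t₂g³ eg⁰ → 3 unpaired electrons.
μ(spin-only) = √[3(3+2)] = √15 ≈ 3.87 Bohr magnetons.

3.87 Bohr magnetons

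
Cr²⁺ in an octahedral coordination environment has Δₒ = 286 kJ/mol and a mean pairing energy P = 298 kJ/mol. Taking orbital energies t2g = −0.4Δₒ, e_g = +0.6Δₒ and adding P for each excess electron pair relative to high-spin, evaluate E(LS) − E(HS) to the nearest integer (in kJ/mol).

Cr is in group 6, so Cr²⁺ is d⁴ (6 − 2 = 4).
High-spin: t2g^3 e_g^1, CFSE = -0.6Δₒ = -172 kJ/mol.
For low-spin the configuration is t2g^4 e_g^0: orbital energy -1.6 × 286 = -458 kJ/mol, and 1 additional pair relative to high-spin adds 298 kJ/mol, giving -160 kJ/mol.
The difference is -160 − (-172) = 12 kJ/mol, so high-spin lies lower.

12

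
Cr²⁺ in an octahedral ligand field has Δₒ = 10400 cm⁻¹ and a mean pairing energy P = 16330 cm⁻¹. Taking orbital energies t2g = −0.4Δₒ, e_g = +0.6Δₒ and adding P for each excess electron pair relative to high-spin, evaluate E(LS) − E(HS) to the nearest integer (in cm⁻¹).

Cr is in group 6, so Cr²⁺ is d⁴ (6 − 2 = 4).
In the high-spin limit (t2g^3 e_g^1) the orbital term is -0.6Δₒ = -6240 cm⁻¹, with no excess pairing.
For low-spin the configuration is t2g^4 e_g^0: orbital energy -1.6 × 10400 = -16640 cm⁻¹, and 1 additional pair relative to high-spin adds 16330 cm⁻¹, giving -310 cm⁻¹.
E(LS) − E(HS) = -310 − (-6240) = 5930 cm⁻¹.

5930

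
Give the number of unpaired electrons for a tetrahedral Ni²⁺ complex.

2

Ni sits in group 10; removing 2 electrons leaves Ni²⁺ with 10 − 2 = 8 d electrons.
With tetrahedral geometry the complex is necessarily high-spin.
Configuration: e⁴ t₂⁴, giving 2 unpaired electrons.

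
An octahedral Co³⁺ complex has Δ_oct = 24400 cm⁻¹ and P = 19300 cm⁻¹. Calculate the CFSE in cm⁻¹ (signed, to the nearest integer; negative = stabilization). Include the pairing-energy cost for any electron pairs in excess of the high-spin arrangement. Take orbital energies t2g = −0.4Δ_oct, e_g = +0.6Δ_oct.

Group 9 minus oxidation state +3 gives a d⁶ configuration for Co³⁺.
Δ_oct > P, so pairing is preferred: the ground state is low-spin.
That gives t2g^6 e_g^0.
Orbital CFSE = -2.4Δ_oct = -2.4 × 24400 = -58560 cm⁻¹.
Excess pairs vs high-spin: 3 − 1 = 2; pairing cost = +38600 cm⁻¹.
Net CFSE = -58560 + 38600 = -19960 cm⁻¹.

-19960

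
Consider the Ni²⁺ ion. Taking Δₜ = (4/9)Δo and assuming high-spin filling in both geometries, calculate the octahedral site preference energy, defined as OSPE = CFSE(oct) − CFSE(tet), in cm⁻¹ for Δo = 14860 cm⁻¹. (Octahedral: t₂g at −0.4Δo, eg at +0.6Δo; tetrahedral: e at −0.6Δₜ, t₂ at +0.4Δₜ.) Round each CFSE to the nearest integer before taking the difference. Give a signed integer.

-12548

Ni sits in group 10; removing 2 electrons leaves Ni²⁺ with 10 − 2 = 8 d electrons.
Octahedral high-spin t₂g⁶ eg²: CFSE = -1.2 × 14860 = -17832 cm⁻¹.
Tetrahedral: e⁴ t₂⁴, CFSE = 4(−0.6) + 4(+0.4) = -0.8Δₜ = -0.8 × (4/9) × 14860 = -5284 cm⁻¹.
OSPE = CFSE(oct) − CFSE(tet) = -17832 − (-5284) = -12548 cm⁻¹.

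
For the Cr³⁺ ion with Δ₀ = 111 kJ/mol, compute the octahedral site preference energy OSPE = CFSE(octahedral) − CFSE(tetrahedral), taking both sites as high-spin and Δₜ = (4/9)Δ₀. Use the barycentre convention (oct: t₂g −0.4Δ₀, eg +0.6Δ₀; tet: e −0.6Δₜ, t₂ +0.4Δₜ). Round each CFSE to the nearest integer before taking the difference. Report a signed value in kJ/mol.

-94

Cr³⁺: group 6, so d-count = 6 − 3 = 3.
Octahedral high-spin t₂g³ eg⁰: CFSE = -1.2 × 111 = -133 kJ/mol.
Tetrahedral: e² t₂¹, CFSE = 2(−0.6) + 1(+0.4) = -0.8Δₜ = -0.8 × (4/9) × 111 = -39 kJ/mol.
Subtracting, OSPE = -133 − (-39) = -94 kJ/mol.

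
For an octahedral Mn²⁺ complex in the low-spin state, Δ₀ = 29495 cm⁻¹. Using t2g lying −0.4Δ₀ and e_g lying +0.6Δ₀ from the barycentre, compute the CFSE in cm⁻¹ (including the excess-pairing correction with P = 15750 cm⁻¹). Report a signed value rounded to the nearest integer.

Mn sits in group 7; removing 2 electrons leaves Mn²⁺ with 7 − 2 = 5 d electrons.
Electron filling gives t2g^5 e_g^0.
Orbital CFSE = 5(-0.4) + 0(0.6) = -2.0Δ₀ = -2.0 × 29495 = -58990 cm⁻¹.
High-spin d⁵ would be t2g^3 e_g^2 with 0 pairs; low-spin has 2, so 2 excess pairs cost +2P = +31500 cm⁻¹.
Net CFSE = -58990 + 31500 = -27490 cm⁻¹.

-27490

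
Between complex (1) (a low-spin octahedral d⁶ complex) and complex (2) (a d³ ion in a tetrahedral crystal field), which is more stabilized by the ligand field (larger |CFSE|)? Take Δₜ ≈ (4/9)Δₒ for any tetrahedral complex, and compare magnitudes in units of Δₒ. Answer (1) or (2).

(1): t2g^6 e_g^0, CFSE = -2.4Δₒ.
(2): With tetrahedral geometry the complex is necessarily high-spin; e² t₂¹, CFSE = -0.8Δₜ ≈ -0.36Δₒ.
So (1) has the larger |CFSE|.

(1)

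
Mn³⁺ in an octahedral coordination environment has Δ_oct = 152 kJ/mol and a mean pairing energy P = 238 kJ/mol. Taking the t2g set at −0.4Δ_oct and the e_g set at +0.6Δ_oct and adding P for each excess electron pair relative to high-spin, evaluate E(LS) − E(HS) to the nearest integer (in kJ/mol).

Mn³⁺: group 7, so d-count = 7 − 3 = 4.
High-spin: t2g^3 e_g^1, CFSE = -0.6Δ_oct = -91 kJ/mol.
Low-spin: t2g^4 e_g^0, orbital CFSE = -1.6Δ_oct = -243 kJ/mol; plus 1 excess pair × P = +238 kJ/mol; total -5 kJ/mol.
E(LS) − E(HS) = -5 − (-91) = 86 kJ/mol.

86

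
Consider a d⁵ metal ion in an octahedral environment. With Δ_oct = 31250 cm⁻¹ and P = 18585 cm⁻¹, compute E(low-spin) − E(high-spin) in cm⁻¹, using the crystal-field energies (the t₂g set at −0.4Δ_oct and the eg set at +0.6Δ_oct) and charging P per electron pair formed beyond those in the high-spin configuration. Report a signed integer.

-25330

High-spin d⁵ fills as t₂g³ eg² with CFSE 3(−0.4) + 2(+0.6) = 0.0Δ_oct = 0 cm⁻¹.
Low-spin t₂g⁵ eg⁰ gives -2.0Δ_oct = -62500 cm⁻¹, but forming 2 extra pairs costs 2P = 37170 cm⁻¹, so E(LS) = -62500 + 37170 = -25330 cm⁻¹.
Thus E(LS) − E(HS) = -25330 cm⁻¹.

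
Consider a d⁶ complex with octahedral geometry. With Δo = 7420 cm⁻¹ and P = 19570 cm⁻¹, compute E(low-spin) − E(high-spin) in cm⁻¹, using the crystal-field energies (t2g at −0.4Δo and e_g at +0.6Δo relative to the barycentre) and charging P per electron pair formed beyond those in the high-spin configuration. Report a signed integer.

24300

High-spin: t2g^4 e_g^2, CFSE = -0.4Δo = -2968 cm⁻¹.
For low-spin the configuration is t2g^6 e_g^0: orbital energy -2.4 × 7420 = -17808 cm⁻¹, and 2 additional pairs relative to high-spin add 39140 cm⁻¹, giving 21332 cm⁻¹.
Thus E(LS) − E(HS) = 24300 cm⁻¹.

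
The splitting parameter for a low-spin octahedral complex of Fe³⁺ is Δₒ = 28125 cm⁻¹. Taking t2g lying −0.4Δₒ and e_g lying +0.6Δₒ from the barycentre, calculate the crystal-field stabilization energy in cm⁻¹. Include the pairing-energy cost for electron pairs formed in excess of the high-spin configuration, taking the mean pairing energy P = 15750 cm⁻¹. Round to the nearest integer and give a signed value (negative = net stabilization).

-24750

Fe³⁺: group 8, so d-count = 8 − 3 = 5.
Configuration: t2g^5 e_g^0.
The orbital stabilization is -2.0Δₒ = -2.0 × 28125 = -56250 cm⁻¹.
Relative to high-spin t2g^3 e_g^2 (0 paired), the low-spin configuration has 2 additional pairs, contributing +2 × 15750 = +31500 cm⁻¹.
Net CFSE = -56250 + 31500 = -24750 cm⁻¹.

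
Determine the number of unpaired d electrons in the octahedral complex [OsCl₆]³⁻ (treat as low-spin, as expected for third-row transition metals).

Each Cl⁻ contributes -1; 6 × (-1) = -6. With overall charge -3, Os is in the +3 oxidation state.
Group 8 minus oxidation state +3 gives a d⁵ configuration for Os³⁺.
Configuration: t₂g⁵ eg⁰, giving 1 unpaired electron.

1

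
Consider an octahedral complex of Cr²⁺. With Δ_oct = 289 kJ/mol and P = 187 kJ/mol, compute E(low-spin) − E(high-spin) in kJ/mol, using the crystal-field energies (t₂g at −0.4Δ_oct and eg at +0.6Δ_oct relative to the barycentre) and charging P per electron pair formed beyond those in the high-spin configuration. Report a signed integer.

Group 6 minus oxidation state +2 gives a d⁴ configuration for Cr²⁺.
In the high-spin limit (t₂g³ eg¹) the orbital term is -0.6Δ_oct = -173 kJ/mol, with no excess pairing.
Low-spin: t₂g⁴ eg⁰, orbital CFSE = -1.6Δ_oct = -462 kJ/mol; plus 1 excess pair × P = +187 kJ/mol; total -275 kJ/mol.
E(LS) − E(HS) = -275 − (-173) = -102 kJ/mol.

-102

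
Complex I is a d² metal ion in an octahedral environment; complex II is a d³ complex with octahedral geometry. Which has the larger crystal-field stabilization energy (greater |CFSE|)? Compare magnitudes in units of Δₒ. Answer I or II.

I: t₂g² eg⁰, CFSE = -0.8Δₒ.
II: t₂g³ eg⁰, CFSE = -1.2Δₒ.
So II has the larger |CFSE|.

II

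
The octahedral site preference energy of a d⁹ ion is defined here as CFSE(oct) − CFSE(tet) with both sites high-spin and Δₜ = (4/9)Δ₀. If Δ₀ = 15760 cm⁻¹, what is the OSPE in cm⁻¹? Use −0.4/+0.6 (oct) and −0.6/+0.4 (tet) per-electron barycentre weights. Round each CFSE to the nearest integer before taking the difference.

-6654

In an octahedral site d⁹ (HS) is t₂g⁶ eg³, giving CFSE(oct) = -0.6Δ₀ = -9456 cm⁻¹.
Tetrahedral e⁴ t₂⁵ gives -0.4Δₜ = -0.4 × (4/9) × 15760 = -2802 cm⁻¹.
Subtracting, OSPE = -9456 − (-2802) = -6654 cm⁻¹.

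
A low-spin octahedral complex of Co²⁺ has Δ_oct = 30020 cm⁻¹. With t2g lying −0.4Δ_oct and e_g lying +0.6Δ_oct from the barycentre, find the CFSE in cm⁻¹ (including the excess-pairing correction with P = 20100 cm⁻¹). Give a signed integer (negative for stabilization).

-33936

Co is in group 9, so Co²⁺ is d⁷ (9 − 2 = 7).
Electron filling gives t2g^6 e_g^1.
The orbital stabilization is -1.8Δ_oct = -1.8 × 30020 = -54036 cm⁻¹.
High-spin d⁷ would be t2g^5 e_g^2 with 2 pairs; low-spin has 3, so 1 excess pair costs +1P = +20100 cm⁻¹.
Overall CFSE = -54036 + 20100 = -33936 cm⁻¹.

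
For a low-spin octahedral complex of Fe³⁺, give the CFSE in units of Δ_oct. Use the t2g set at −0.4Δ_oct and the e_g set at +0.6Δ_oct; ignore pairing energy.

Fe is in group 8, so Fe³⁺ is d⁵ (8 − 3 = 5).
Configuration: t2g^5 e_g^0.
CFSE = 5(-0.4Δ_oct) + 0(0.6Δ_oct) = -2.0Δ_oct + 0.0Δ_oct = -2.0Δ_oct.

-2.0 Δ_oct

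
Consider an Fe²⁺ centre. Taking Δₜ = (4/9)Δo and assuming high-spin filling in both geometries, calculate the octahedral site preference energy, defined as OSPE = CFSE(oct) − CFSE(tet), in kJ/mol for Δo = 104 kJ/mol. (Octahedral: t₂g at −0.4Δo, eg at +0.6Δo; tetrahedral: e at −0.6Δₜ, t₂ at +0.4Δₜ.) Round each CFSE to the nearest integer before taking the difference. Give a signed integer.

-14

Group 8 minus oxidation state +2 gives a d⁶ configuration for Fe²⁺.
In an octahedral site d⁶ (HS) is t₂g⁴ eg², giving CFSE(oct) = -0.4Δo = -42 kJ/mol.
Tetrahedral: e³ t₂³, CFSE = 3(−0.6) + 3(+0.4) = -0.6Δₜ = -0.6 × (4/9) × 104 = -28 kJ/mol.
OSPE = -42 − (-28) = -14 kJ/mol.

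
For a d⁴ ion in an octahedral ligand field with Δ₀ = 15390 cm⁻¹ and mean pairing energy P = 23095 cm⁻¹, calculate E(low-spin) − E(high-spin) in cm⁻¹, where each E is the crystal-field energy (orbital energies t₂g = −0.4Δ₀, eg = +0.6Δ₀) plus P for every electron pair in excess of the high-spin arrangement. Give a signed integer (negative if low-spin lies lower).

High-spin d⁴ fills as t₂g³ eg¹ with CFSE 3(−0.4) + 1(+0.6) = -0.6Δ₀ = -9234 cm⁻¹.
Low-spin: t₂g⁴ eg⁰, orbital CFSE = -1.6Δ₀ = -24624 cm⁻¹; plus 1 excess pair × P = +23095 cm⁻¹; total -1529 cm⁻¹.
The difference is -1529 − (-9234) = 7705 cm⁻¹, so high-spin lies lower.

7705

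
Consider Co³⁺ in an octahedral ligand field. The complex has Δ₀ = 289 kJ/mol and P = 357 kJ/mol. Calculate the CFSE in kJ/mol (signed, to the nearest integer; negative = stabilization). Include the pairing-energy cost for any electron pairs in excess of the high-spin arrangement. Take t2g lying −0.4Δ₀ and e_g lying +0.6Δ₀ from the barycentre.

-116

Co³⁺: group 9, so d-count = 9 − 3 = 6.
Since Δ₀ = 289 kJ/mol < P = 357 kJ/mol, the complex adopts the high-spin configuration.
Filling d⁶ accordingly: t2g^4 e_g^2.
Orbital CFSE = -0.4Δ₀ = -0.4 × 289 = -116 kJ/mol.
High-spin has no excess pairs, so no pairing correction applies.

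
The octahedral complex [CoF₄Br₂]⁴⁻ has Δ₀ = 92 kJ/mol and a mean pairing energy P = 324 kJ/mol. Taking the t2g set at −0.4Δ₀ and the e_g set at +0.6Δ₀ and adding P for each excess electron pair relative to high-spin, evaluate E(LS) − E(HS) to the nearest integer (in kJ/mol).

Ligand charges: 4×(-1) from F⁻ and 2×(-1) from Br⁻ sum to -6; with overall charge -4, Co is +2.
Co is in group 9, so Co²⁺ is d⁷ (9 − 2 = 7).
In the high-spin limit (t2g^5 e_g^2) the orbital term is -0.8Δ₀ = -74 kJ/mol, with no excess pairing.
For low-spin the configuration is t2g^6 e_g^1: orbital energy -1.8 × 92 = -166 kJ/mol, and 1 additional pair relative to high-spin adds 324 kJ/mol, giving 158 kJ/mol.
E(LS) − E(HS) = 158 − (-74) = 232 kJ/mol.

232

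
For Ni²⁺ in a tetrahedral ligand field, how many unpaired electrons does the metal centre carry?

2

Ni is in group 10, so Ni²⁺ is d⁸ (10 − 2 = 8).
Tetrahedral splitting is small, so the complex is high-spin.
Configuration: e^4 t2^4, giving 2 unpaired electrons.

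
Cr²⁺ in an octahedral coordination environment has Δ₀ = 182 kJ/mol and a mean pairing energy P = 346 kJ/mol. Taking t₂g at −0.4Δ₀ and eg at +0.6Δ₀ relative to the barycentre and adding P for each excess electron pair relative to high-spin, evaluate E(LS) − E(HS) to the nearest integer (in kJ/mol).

Group 6 minus oxidation state +2 gives a d⁴ configuration for Cr²⁺.
In the high-spin limit (t₂g³ eg¹) the orbital term is -0.6Δ₀ = -109 kJ/mol, with no excess pairing.
For low-spin the configuration is t₂g⁴ eg⁰: orbital energy -1.6 × 182 = -291 kJ/mol, and 1 additional pair relative to high-spin adds 346 kJ/mol, giving 55 kJ/mol.
Thus E(LS) − E(HS) = 164 kJ/mol.

164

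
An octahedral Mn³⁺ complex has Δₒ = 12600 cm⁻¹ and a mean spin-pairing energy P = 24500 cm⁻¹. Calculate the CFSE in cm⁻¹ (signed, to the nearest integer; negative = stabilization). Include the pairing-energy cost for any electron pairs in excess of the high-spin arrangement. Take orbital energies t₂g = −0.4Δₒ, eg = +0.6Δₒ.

Mn sits in group 7; removing 3 electrons leaves Mn³⁺ with 7 − 3 = 4 d electrons.
Here Δₒ < P (12600 < 24500), so the high-spin state is favoured.
Configuration: t₂g³ eg¹.
Orbital CFSE = -0.6Δₒ = -0.6 × 12600 = -7560 cm⁻¹.
High-spin has no excess pairs, so no pairing correction applies.

-7560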